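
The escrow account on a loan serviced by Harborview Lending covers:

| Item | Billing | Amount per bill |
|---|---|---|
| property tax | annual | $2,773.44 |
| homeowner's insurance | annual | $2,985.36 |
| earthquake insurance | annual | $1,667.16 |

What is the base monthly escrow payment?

$618.83

Property tax = $2,773.44 per year
Homeowner's insurance = $2,985.36 per year
Earthquake insurance = $1,667.16 per year
Total annual escrow = $2,773.44 + $2,985.36 + $1,667.16 = $7,425.96
Base monthly escrow = $7,425.96 ÷ 12 = $618.83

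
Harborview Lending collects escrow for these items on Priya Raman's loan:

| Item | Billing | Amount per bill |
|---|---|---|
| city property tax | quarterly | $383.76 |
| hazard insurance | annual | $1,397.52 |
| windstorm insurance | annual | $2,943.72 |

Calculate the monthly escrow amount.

$489.69

City property tax: $383.76 × 4 = $1,535.04/yr
Hazard insurance: $1,397.52/yr
Windstorm insurance: $2,943.72/yr
Total annual escrow = $5,876.28
Base monthly escrow = $5,876.28 ÷ 12 = $489.69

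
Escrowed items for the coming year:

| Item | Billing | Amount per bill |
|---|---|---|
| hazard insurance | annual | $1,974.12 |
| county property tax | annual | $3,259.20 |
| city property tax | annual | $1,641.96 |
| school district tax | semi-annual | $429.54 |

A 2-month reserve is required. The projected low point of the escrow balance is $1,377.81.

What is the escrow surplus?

Hazard insurance = $1,974.12
County property tax = $3,259.20
City property tax = $1,641.96
School district tax = $429.54 × 2 = $859.08
Combined annual = $7,734.36
Per month = $7,734.36 / 12 = $644.53
Cushion = 2 × $644.53 = $1,289.06
Surplus = $1,377.81 − $1,289.06 = $88.75

$88.75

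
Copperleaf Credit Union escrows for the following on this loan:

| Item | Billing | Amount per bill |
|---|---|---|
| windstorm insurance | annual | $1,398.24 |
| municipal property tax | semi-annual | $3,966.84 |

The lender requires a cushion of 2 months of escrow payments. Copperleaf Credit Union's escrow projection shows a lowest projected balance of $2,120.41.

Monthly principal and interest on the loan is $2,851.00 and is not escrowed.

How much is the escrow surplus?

Windstorm insurance = $1,398.24 per year
Municipal property tax = $3,966.84 × 2 = $7,933.68 per year
Total annual escrow = $1,398.24 + $7,933.68 = $9,331.92
Per month = $9,331.92 / 12 = $777.66
Cushion = 2 × $777.66 = $1,555.32
Surplus = $2,120.41 − $1,555.32 = $565.09

$565.09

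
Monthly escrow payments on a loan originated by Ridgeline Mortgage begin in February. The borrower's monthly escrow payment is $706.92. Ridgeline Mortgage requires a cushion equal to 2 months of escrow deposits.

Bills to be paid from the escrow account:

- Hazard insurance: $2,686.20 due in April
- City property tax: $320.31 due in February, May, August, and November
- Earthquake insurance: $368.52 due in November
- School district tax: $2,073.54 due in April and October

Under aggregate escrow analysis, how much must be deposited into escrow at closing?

$4,373.13

Cushion = 2 × $706.92 = $1,413.84
Trial balance (start $0, +$706.92 each month, − disbursements):
  Feb: +$706.92 − $320.31 → $386.61
  Mar: +$706.92 → $1,093.53
  Apr: +$706.92 − $4,759.74 → -$2,959.29
  May: +$706.92 − $320.31 → -$2,572.68
  Jun: +$706.92 → -$1,865.76
  Jul: +$706.92 → -$1,158.84
  Aug: +$706.92 − $320.31 → -$772.23
  Sep: +$706.92 → -$65.31
  Oct: +$706.92 − $2,073.54 → -$1,431.93
  Nov: +$706.92 − $688.83 → -$1,413.84
  Dec: +$706.92 → -$706.92
  Jan: +$706.92 → $0.00
Lowest trial balance = -$2,959.29 (Apr)
Initial deposit = cushion − low point = $1,413.84 − (-$2,959.29) = $4,373.13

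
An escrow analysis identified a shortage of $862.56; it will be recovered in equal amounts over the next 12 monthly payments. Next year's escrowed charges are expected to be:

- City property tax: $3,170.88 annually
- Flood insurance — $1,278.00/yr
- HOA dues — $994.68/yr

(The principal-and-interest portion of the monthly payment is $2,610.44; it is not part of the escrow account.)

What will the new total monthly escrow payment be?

City property tax: $3,170.88/yr
Flood insurance: $1,278.00/yr
HOA dues: $994.68/yr
Total per year = $5,443.56
Base monthly escrow = $5,443.56 ÷ 12 = $453.63
Monthly shortage recovery: $862.56 ÷ 12 = $71.88
New monthly escrow = $453.63 + $71.88 = $525.51

$525.51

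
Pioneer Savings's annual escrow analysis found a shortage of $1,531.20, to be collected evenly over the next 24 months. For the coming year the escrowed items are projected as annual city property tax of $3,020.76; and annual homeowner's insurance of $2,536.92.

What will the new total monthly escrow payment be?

$526.94

City property tax: $3,020.76 annually
Homeowner's insurance: $2,536.92 annually
Annual escrow total = $3,020.76 + $2,536.92 = $5,557.68
Base monthly escrow = $5,557.68 / 12 = $463.14
Shortage per month = $1,531.20 ÷ 24 = $63.80
New monthly escrow = $463.14 + $63.80 = $526.94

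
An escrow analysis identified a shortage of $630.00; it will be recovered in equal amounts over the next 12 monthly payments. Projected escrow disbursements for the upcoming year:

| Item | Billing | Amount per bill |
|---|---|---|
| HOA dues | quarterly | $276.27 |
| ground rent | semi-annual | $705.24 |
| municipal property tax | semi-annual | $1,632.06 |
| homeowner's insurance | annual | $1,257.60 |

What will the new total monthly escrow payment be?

$638.94

HOA dues: $276.27 × 4 = $1,105.08/yr
Ground rent: $705.24 × 2 = $1,410.48/yr
Municipal property tax: $1,632.06 × 2 = $3,264.12/yr
Homeowner's insurance: $1,257.60/yr
Annual escrow total = $1,105.08 + $1,410.48 + $3,264.12 + $1,257.60 = $7,037.28
Monthly = $7,037.28 ÷ 12 = $586.44
Shortage spread = $630.00 / 12 = $52.50/mo
Adjusted monthly = $586.44 + $52.50 = $638.94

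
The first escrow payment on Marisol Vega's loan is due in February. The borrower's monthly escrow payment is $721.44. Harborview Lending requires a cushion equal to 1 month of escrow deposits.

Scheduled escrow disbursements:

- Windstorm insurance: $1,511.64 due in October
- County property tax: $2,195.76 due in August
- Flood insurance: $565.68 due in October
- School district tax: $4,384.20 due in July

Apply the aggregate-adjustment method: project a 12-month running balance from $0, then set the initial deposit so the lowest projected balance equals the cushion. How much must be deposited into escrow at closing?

Cushion = 1 × $721.44 = $721.44
Trial balance (start $0, +$721.44 each month, − disbursements):
  Feb: +$721.44 → $721.44
  Mar: +$721.44 → $1,442.88
  Apr: +$721.44 → $2,164.32
  May: +$721.44 → $2,885.76
  Jun: +$721.44 → $3,607.20
  Jul: +$721.44 − $4,384.20 → -$55.56
  Aug: +$721.44 − $2,195.76 → -$1,529.88
  Sep: +$721.44 → -$808.44
  Oct: +$721.44 − $2,077.32 → -$2,164.32
  Nov: +$721.44 → -$1,442.88
  Dec: +$721.44 → -$721.44
  Jan: +$721.44 → $0.00
Lowest trial balance = -$2,164.32 (Oct)
Initial deposit = cushion − low point = $721.44 − (-$2,164.32) = $2,885.76

$2,885.76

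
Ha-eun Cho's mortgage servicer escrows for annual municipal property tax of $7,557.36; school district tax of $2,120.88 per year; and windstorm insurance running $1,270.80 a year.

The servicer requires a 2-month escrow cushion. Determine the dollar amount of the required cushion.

Municipal property tax — $7,557.36 per year
School district tax — $2,120.88 per year
Windstorm insurance — $1,270.80 per year
Annual escrow total = $7,557.36 + $2,120.88 + $1,270.80 = $10,949.04
Per month = $10,949.04 ÷ 12 = $912.42
Reserve = 2 × $912.42 = $1,824.84

$1,824.84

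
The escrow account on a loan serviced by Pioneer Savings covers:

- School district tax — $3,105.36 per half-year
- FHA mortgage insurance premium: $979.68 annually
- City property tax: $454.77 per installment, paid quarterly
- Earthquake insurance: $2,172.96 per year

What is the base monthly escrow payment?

School district tax: $3,105.36 × 2 = $6,210.72
FHA mortgage insurance premium: $979.68
City property tax: $454.77 × 4 = $1,819.08
Earthquake insurance: $2,172.96
Total per year = $11,182.44
Monthly escrow = $11,182.44 ÷ 12 = $931.87

$931.87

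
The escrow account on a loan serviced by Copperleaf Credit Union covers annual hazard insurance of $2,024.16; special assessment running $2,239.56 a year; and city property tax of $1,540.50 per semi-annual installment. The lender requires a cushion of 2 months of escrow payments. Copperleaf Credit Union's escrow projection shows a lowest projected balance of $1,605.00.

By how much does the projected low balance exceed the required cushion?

Hazard insurance — $2,024.16 per year
Special assessment — $2,239.56 per year
City property tax — $1,540.50 × 2 = $3,081.00 per year
Combined annual = $2,024.16 + $2,239.56 + $3,081.00 = $7,344.72
Monthly escrow = $7,344.72 / 12 = $612.06
Required cushion = 2 × $612.06 = $1,224.12
Excess over cushion: $1,605.00 − $1,224.12 = $380.88

$380.88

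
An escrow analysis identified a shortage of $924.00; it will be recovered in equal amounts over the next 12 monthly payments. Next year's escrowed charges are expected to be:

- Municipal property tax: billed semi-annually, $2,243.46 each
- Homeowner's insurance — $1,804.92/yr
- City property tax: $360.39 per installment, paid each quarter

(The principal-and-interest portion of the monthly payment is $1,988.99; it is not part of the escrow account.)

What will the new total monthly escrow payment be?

Municipal property tax: $2,243.46 × 2 = $4,486.92 per year
Homeowner's insurance: $1,804.92 per year
City property tax: $360.39 × 4 = $1,441.56 per year
Combined annual = $4,486.92 + $1,804.92 + $1,441.56 = $7,733.40
Monthly escrow = $7,733.40 / 12 = $644.45
Shortage spread = $924.00 ÷ 12 = $77.00/mo
Adjusted monthly = $644.45 + $77.00 = $721.45

$721.45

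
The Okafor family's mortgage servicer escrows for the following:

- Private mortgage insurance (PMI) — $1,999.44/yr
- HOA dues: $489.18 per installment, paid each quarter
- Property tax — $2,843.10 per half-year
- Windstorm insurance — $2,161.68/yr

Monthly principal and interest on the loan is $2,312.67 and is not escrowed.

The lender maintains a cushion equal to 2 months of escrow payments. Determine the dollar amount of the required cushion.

$1,967.34

Private mortgage insurance (PMI) = $1,999.44/yr
HOA dues = $489.18 × 4 = $1,956.72/yr
Property tax = $2,843.10 × 2 = $5,686.20/yr
Windstorm insurance = $2,161.68/yr
Total per year = $11,804.04
Monthly escrow = $11,804.04 ÷ 12 = $983.67
Reserve = 2 × $983.67 = $1,967.34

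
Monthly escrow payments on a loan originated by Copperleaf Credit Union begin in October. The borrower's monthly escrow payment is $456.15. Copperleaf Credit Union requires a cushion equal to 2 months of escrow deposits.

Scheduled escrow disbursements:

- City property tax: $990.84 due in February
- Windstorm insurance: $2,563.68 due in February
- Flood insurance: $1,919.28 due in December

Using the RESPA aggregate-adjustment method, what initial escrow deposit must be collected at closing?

$4,105.35

Cushion = 2 × $456.15 = $912.30
Trial balance (start $0, +$456.15 each month, − disbursements):
  Oct: +$456.15 → $456.15
  Nov: +$456.15 → $912.30
  Dec: +$456.15 − $1,919.28 → -$550.83
  Jan: +$456.15 → -$94.68
  Feb: +$456.15 − $3,554.52 → -$3,193.05
  Mar: +$456.15 → -$2,736.90
  Apr: +$456.15 → -$2,280.75
  May: +$456.15 → -$1,824.60
  Jun: +$456.15 → -$1,368.45
  Jul: +$456.15 → -$912.30
  Aug: +$456.15 → -$456.15
  Sep: +$456.15 → $0.00
Lowest trial balance = -$3,193.05 (Feb)
Initial deposit = cushion − low point = $912.30 − (-$3,193.05) = $4,105.35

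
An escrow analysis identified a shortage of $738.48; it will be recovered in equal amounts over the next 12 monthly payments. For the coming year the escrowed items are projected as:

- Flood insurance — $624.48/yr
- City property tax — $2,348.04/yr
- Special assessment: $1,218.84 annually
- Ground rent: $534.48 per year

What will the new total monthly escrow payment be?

Flood insurance: $624.48
City property tax: $2,348.04
Special assessment: $1,218.84
Ground rent: $534.48
Yearly total = $4,725.84
Per month = $4,725.84 ÷ 12 = $393.82
Shortage per month = $738.48 ÷ 12 = $61.54
New monthly escrow = $393.82 + $61.54 = $455.36

$455.36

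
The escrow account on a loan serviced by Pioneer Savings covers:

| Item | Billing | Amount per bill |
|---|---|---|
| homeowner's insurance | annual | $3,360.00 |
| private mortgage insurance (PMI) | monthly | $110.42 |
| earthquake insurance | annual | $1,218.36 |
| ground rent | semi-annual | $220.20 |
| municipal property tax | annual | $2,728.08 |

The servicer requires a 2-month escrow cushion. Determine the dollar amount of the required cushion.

Homeowner's insurance = $3,360.00
Private mortgage insurance (PMI) = $110.42 × 12 = $1,325.04
Earthquake insurance = $1,218.36
Ground rent = $220.20 × 2 = $440.40
Municipal property tax = $2,728.08
Annual escrow total = $3,360.00 + $1,325.04 + $1,218.36 + $440.40 + $2,728.08 = $9,071.88
Monthly = $9,071.88 ÷ 12 = $755.99
Reserve = 2 × $755.99 = $1,511.98

$1,511.98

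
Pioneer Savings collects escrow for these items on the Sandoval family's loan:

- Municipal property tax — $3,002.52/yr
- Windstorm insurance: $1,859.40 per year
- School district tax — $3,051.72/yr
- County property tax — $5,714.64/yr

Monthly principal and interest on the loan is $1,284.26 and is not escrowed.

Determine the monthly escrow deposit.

Municipal property tax: $3,002.52/yr
Windstorm insurance: $1,859.40/yr
School district tax: $3,051.72/yr
County property tax: $5,714.64/yr
Total per year = $3,002.52 + $1,859.40 + $3,051.72 + $5,714.64 = $13,628.28
Monthly escrow = $13,628.28 ÷ 12 = $1,135.69

$1,135.69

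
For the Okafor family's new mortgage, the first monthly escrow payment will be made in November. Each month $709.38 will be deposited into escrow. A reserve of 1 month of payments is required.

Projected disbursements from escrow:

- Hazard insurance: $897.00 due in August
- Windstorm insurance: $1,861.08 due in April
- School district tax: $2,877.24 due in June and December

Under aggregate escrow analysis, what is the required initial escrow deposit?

$2,649.90

Cushion = 1 × $709.38 = $709.38
Trial balance (start $0, +$709.38 each month, − disbursements):
  Nov: +$709.38 → $709.38
  Dec: +$709.38 − $2,877.24 → -$1,458.48
  Jan: +$709.38 → -$749.10
  Feb: +$709.38 → -$39.72
  Mar: +$709.38 → $669.66
  Apr: +$709.38 − $1,861.08 → -$482.04
  May: +$709.38 → $227.34
  Jun: +$709.38 − $2,877.24 → -$1,940.52
  Jul: +$709.38 → -$1,231.14
  Aug: +$709.38 − $897.00 → -$1,418.76
  Sep: +$709.38 → -$709.38
  Oct: +$709.38 → $0.00
Lowest trial balance = -$1,940.52 (Jun)
Initial deposit = cushion − low point = $709.38 − (-$1,940.52) = $2,649.90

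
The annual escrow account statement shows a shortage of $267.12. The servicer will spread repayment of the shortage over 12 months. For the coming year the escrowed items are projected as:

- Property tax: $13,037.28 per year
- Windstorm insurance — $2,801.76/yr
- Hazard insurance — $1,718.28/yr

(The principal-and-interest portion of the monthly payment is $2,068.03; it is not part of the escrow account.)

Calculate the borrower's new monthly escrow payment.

Property tax — $13,037.28 per year
Windstorm insurance — $2,801.76 per year
Hazard insurance — $1,718.28 per year
Annual escrow total = $17,557.32
Per month = $17,557.32 / 12 = $1,463.11
Shortage per month = $267.12 / 12 = $22.26
Adjusted monthly = $1,463.11 + $22.26 = $1,485.37

$1,485.37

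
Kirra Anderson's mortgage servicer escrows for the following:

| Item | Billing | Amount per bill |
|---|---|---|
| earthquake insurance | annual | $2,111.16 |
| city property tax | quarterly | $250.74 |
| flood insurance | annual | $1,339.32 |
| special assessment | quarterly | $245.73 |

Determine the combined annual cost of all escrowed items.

$5,436.36

Earthquake insurance = $2,111.16 per year
City property tax = $250.74 × 4 = $1,002.96 per year
Flood insurance = $1,339.32 per year
Special assessment = $245.73 × 4 = $982.92 per year
Annual escrow total = $5,436.36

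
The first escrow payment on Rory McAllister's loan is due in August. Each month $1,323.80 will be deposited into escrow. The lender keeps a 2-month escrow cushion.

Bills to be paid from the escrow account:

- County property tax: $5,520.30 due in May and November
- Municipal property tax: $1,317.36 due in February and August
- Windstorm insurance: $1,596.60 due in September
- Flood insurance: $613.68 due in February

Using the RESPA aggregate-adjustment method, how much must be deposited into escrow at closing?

$5,786.66

Cushion = 2 × $1,323.80 = $2,647.60
Trial balance (start $0, +$1,323.80 each month, − disbursements):
  Aug: +$1,323.80 − $1,317.36 → $6.44
  Sep: +$1,323.80 − $1,596.60 → -$266.36
  Oct: +$1,323.80 → $1,057.44
  Nov: +$1,323.80 − $5,520.30 → -$3,139.06
  Dec: +$1,323.80 → -$1,815.26
  Jan: +$1,323.80 → -$491.46
  Feb: +$1,323.80 − $1,931.04 → -$1,098.70
  Mar: +$1,323.80 → $225.10
  Apr: +$1,323.80 → $1,548.90
  May: +$1,323.80 − $5,520.30 → -$2,647.60
  Jun: +$1,323.80 → -$1,323.80
  Jul: +$1,323.80 → $0.00
Lowest trial balance = -$3,139.06 (Nov)
Initial deposit = cushion − low point = $2,647.60 − (-$3,139.06) = $5,786.66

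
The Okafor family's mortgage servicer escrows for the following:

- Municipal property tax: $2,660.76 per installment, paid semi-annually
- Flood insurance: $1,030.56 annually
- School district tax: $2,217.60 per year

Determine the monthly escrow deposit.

$714.14

Municipal property tax: $2,660.76 × 2 = $5,321.52 per year
Flood insurance: $1,030.56 per year
School district tax: $2,217.60 per year
Combined annual = $5,321.52 + $1,030.56 + $2,217.60 = $8,569.68
Per month = $8,569.68 / 12 = $714.14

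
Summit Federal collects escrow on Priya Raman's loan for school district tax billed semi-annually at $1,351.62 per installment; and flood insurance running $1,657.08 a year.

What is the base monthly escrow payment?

$363.36

School district tax = $1,351.62 × 2 = $2,703.24
Flood insurance = $1,657.08
Total annual escrow = $2,703.24 + $1,657.08 = $4,360.32
Base monthly escrow = $4,360.32 ÷ 12 = $363.36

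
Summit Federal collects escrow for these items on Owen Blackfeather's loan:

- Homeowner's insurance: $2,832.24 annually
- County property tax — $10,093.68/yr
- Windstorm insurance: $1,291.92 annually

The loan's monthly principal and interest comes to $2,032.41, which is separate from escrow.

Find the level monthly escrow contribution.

$1,184.82

Homeowner's insurance — $2,832.24
County property tax — $10,093.68
Windstorm insurance — $1,291.92
Yearly total = $14,217.84
Monthly escrow = $14,217.84 / 12 = $1,184.82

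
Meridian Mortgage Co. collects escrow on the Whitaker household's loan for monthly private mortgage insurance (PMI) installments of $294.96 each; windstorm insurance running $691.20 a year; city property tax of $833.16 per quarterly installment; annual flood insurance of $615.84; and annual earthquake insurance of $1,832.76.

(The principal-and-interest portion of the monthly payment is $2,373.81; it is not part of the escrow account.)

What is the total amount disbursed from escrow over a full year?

$10,011.96

Private mortgage insurance (PMI) = $294.96 × 12 = $3,539.52/yr
Windstorm insurance = $691.20/yr
City property tax = $833.16 × 4 = $3,332.64/yr
Flood insurance = $615.84/yr
Earthquake insurance = $1,832.76/yr
Annual escrow total = $3,539.52 + $691.20 + $3,332.64 + $615.84 + $1,832.76 = $10,011.96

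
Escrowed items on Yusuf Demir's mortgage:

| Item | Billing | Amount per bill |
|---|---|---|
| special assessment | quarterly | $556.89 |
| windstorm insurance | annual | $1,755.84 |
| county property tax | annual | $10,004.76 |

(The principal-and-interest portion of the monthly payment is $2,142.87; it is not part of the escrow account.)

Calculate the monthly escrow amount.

Special assessment: $556.89 × 4 = $2,227.56 per year
Windstorm insurance: $1,755.84 per year
County property tax: $10,004.76 per year
Yearly total = $2,227.56 + $1,755.84 + $10,004.76 = $13,988.16
Per month = $13,988.16 / 12 = $1,165.68

$1,165.68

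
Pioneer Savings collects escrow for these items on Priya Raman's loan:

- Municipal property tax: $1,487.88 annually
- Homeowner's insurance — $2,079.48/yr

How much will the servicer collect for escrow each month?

Municipal property tax: $1,487.88/yr
Homeowner's insurance: $2,079.48/yr
Total per year = $3,567.36
Monthly escrow = $3,567.36 ÷ 12 = $297.28

$297.28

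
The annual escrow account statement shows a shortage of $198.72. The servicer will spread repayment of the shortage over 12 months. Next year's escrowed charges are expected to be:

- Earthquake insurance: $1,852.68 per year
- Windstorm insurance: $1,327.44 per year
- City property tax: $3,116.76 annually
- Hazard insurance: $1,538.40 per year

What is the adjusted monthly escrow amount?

$669.50

Earthquake insurance = $1,852.68
Windstorm insurance = $1,327.44
City property tax = $3,116.76
Hazard insurance = $1,538.40
Total annual escrow = $1,852.68 + $1,327.44 + $3,116.76 + $1,538.40 = $7,835.28
Monthly = $7,835.28 / 12 = $652.94
Shortage spread = $198.72 / 12 = $16.56/mo
Adjusted monthly = $652.94 + $16.56 = $669.50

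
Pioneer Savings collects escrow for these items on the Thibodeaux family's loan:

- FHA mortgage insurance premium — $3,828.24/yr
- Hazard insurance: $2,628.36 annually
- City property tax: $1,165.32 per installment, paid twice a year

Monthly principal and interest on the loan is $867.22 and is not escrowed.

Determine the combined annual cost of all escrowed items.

FHA mortgage insurance premium — $3,828.24 annually
Hazard insurance — $2,628.36 annually
City property tax — $1,165.32 × 2 = $2,330.64 annually
Yearly total = $8,787.24

$8,787.24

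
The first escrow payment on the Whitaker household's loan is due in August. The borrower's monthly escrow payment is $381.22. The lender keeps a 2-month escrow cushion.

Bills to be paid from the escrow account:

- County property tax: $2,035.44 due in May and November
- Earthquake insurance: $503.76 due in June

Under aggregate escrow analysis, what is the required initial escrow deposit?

$1,273.00

Cushion = 2 × $381.22 = $762.44
Trial balance (start $0, +$381.22 each month, − disbursements):
  Aug: +$381.22 → $381.22
  Sep: +$381.22 → $762.44
  Oct: +$381.22 → $1,143.66
  Nov: +$381.22 − $2,035.44 → -$510.56
  Dec: +$381.22 → -$129.34
  Jan: +$381.22 → $251.88
  Feb: +$381.22 → $633.10
  Mar: +$381.22 → $1,014.32
  Apr: +$381.22 → $1,395.54
  May: +$381.22 − $2,035.44 → -$258.68
  Jun: +$381.22 − $503.76 → -$381.22
  Jul: +$381.22 → $0.00
Lowest trial balance = -$510.56 (Nov)
Initial deposit = cushion − low point = $762.44 − (-$510.56) = $1,273.00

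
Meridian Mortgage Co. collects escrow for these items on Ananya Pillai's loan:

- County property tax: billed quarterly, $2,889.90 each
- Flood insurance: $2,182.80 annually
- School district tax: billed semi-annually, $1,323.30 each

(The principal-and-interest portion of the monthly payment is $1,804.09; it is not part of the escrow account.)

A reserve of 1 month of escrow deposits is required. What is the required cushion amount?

County property tax — $2,889.90 × 4 = $11,559.60
Flood insurance — $2,182.80
School district tax — $1,323.30 × 2 = $2,646.60
Yearly total = $11,559.60 + $2,182.80 + $2,646.60 = $16,389.00
Monthly escrow = $16,389.00 ÷ 12 = $1,365.75
Reserve = 1 × $1,365.75 = $1,365.75

$1,365.75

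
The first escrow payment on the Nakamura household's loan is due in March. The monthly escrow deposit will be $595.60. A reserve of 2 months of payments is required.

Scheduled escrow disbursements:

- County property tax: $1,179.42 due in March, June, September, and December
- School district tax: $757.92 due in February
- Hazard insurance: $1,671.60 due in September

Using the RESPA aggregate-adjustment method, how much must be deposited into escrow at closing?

$2,231.86

Cushion = 2 × $595.60 = $1,191.20
Trial balance (start $0, +$595.60 each month, − disbursements):
  Mar: +$595.60 − $1,179.42 → -$583.82
  Apr: +$595.60 → $11.78
  May: +$595.60 → $607.38
  Jun: +$595.60 − $1,179.42 → $23.56
  Jul: +$595.60 → $619.16
  Aug: +$595.60 → $1,214.76
  Sep: +$595.60 − $2,851.02 → -$1,040.66
  Oct: +$595.60 → -$445.06
  Nov: +$595.60 → $150.54
  Dec: +$595.60 − $1,179.42 → -$433.28
  Jan: +$595.60 → $162.32
  Feb: +$595.60 − $757.92 → $0.00
Lowest trial balance = -$1,040.66 (Sep)
Initial deposit = cushion − low point = $1,191.20 − (-$1,040.66) = $2,231.86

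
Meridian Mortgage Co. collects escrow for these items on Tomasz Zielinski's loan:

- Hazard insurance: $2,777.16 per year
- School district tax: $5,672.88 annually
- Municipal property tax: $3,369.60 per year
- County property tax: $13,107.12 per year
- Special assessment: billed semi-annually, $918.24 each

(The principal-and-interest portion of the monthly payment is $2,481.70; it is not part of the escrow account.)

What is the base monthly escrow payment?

Hazard insurance — $2,777.16 per year
School district tax — $5,672.88 per year
Municipal property tax — $3,369.60 per year
County property tax — $13,107.12 per year
Special assessment — $918.24 × 2 = $1,836.48 per year
Yearly total = $2,777.16 + $5,672.88 + $3,369.60 + $13,107.12 + $1,836.48 = $26,763.24
Base monthly escrow = $26,763.24 ÷ 12 = $2,230.27

$2,230.27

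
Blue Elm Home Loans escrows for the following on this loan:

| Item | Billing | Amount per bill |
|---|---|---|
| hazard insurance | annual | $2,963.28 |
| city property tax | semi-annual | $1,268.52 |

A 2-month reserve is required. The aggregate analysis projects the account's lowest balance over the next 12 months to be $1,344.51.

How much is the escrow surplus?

Hazard insurance = $2,963.28 per year
City property tax = $1,268.52 × 2 = $2,537.04 per year
Total per year = $2,963.28 + $2,537.04 = $5,500.32
Per month = $5,500.32 / 12 = $458.36
Cushion = 2 × $458.36 = $916.72
Surplus = $1,344.51 − $916.72 = $427.79

$427.79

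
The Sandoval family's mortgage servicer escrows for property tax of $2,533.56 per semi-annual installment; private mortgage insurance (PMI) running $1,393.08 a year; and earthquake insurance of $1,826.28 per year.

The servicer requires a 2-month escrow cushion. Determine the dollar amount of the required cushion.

$1,381.08

Property tax: $2,533.56 × 2 = $5,067.12
Private mortgage insurance (PMI): $1,393.08
Earthquake insurance: $1,826.28
Combined annual = $8,286.48
Monthly = $8,286.48 ÷ 12 = $690.54
Required cushion = 2 × $690.54 = $1,381.08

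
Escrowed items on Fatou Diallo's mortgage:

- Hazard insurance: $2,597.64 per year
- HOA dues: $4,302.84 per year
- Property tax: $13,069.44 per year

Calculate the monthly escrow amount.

$1,664.16

Hazard insurance = $2,597.64
HOA dues = $4,302.84
Property tax = $13,069.44
Combined annual = $19,969.92
Monthly = $19,969.92 ÷ 12 = $1,664.16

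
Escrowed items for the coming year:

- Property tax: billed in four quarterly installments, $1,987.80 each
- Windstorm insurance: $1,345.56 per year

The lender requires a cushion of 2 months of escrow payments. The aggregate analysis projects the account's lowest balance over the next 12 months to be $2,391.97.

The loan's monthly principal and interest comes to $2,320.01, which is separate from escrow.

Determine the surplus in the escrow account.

$842.51

Property tax = $1,987.80 × 4 = $7,951.20/yr
Windstorm insurance = $1,345.56/yr
Annual escrow total = $7,951.20 + $1,345.56 = $9,296.76
Monthly escrow = $9,296.76 / 12 = $774.73
Cushion = 2 × $774.73 = $1,549.46
Excess over cushion: $2,391.97 − $1,549.46 = $842.51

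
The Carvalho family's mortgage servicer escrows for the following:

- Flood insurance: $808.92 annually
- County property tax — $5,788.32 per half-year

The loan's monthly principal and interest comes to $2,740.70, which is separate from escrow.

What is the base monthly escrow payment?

Flood insurance: $808.92
County property tax: $5,788.32 × 2 = $11,576.64
Annual escrow total = $808.92 + $11,576.64 = $12,385.56
Base monthly escrow = $12,385.56 / 12 = $1,032.13

$1,032.13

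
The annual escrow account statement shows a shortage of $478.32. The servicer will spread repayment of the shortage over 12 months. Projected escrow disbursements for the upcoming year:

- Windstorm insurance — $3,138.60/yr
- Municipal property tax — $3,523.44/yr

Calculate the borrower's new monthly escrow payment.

Windstorm insurance = $3,138.60 annually
Municipal property tax = $3,523.44 annually
Combined annual = $3,138.60 + $3,523.44 = $6,662.04
Monthly escrow = $6,662.04 ÷ 12 = $555.17
Monthly shortage recovery: $478.32 ÷ 12 = $39.86
New monthly escrow = $555.17 + $39.86 = $595.03

$595.03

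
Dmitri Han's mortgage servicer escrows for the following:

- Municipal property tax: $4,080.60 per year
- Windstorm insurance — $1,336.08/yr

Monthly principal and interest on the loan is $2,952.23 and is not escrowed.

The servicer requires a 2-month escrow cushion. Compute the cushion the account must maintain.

Municipal property tax: $4,080.60/yr
Windstorm insurance: $1,336.08/yr
Combined annual = $4,080.60 + $1,336.08 = $5,416.68
Monthly = $5,416.68 ÷ 12 = $451.39
Reserve = 2 × $451.39 = $902.78

$902.78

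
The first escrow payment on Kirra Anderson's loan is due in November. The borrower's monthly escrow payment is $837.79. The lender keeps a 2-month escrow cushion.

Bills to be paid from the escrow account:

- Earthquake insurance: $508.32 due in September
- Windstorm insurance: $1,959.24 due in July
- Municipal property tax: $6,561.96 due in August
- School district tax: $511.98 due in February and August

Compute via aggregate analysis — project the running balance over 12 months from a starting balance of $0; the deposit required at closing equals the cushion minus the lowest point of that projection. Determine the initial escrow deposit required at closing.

$2,842.84

Cushion = 2 × $837.79 = $1,675.58
Trial balance (start $0, +$837.79 each month, − disbursements):
  Nov: +$837.79 → $837.79
  Dec: +$837.79 → $1,675.58
  Jan: +$837.79 → $2,513.37
  Feb: +$837.79 − $511.98 → $2,839.18
  Mar: +$837.79 → $3,676.97
  Apr: +$837.79 → $4,514.76
  May: +$837.79 → $5,352.55
  Jun: +$837.79 → $6,190.34
  Jul: +$837.79 − $1,959.24 → $5,068.89
  Aug: +$837.79 − $7,073.94 → -$1,167.26
  Sep: +$837.79 − $508.32 → -$837.79
  Oct: +$837.79 → $0.00
Lowest trial balance = -$1,167.26 (Aug)
Initial deposit = cushion − low point = $1,675.58 − (-$1,167.26) = $2,842.84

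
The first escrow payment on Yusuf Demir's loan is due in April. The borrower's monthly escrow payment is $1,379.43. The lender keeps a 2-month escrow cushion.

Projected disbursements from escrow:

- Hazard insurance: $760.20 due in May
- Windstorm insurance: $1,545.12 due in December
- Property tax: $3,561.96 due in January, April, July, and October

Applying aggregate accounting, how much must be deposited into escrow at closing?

$5,517.72

Cushion = 2 × $1,379.43 = $2,758.86
Trial balance (start $0, +$1,379.43 each month, − disbursements):
  Apr: +$1,379.43 − $3,561.96 → -$2,182.53
  May: +$1,379.43 − $760.20 → -$1,563.30
  Jun: +$1,379.43 → -$183.87
  Jul: +$1,379.43 − $3,561.96 → -$2,366.40
  Aug: +$1,379.43 → -$986.97
  Sep: +$1,379.43 → $392.46
  Oct: +$1,379.43 − $3,561.96 → -$1,790.07
  Nov: +$1,379.43 → -$410.64
  Dec: +$1,379.43 − $1,545.12 → -$576.33
  Jan: +$1,379.43 − $3,561.96 → -$2,758.86
  Feb: +$1,379.43 → -$1,379.43
  Mar: +$1,379.43 → $0.00
Lowest trial balance = -$2,758.86 (Jan)
Initial deposit = cushion − low point = $2,758.86 − (-$2,758.86) = $5,517.72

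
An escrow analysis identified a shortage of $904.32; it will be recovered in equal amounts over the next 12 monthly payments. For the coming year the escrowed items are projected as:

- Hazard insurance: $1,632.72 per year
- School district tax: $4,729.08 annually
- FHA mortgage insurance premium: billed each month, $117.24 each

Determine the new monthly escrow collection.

$722.75

Hazard insurance — $1,632.72 per year
School district tax — $4,729.08 per year
FHA mortgage insurance premium — $117.24 × 12 = $1,406.88 per year
Total per year = $1,632.72 + $4,729.08 + $1,406.88 = $7,768.68
Base monthly escrow = $7,768.68 / 12 = $647.39
Shortage per month = $904.32 ÷ 12 = $75.36
Adjusted monthly = $647.39 + $75.36 = $722.75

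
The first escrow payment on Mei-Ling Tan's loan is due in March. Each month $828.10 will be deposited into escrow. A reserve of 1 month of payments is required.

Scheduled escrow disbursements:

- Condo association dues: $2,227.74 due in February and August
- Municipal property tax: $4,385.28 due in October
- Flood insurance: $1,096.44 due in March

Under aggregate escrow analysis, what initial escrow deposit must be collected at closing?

$1,912.76

Cushion = 1 × $828.10 = $828.10
Trial balance (start $0, +$828.10 each month, − disbursements):
  Mar: +$828.10 − $1,096.44 → -$268.34
  Apr: +$828.10 → $559.76
  May: +$828.10 → $1,387.86
  Jun: +$828.10 → $2,215.96
  Jul: +$828.10 → $3,044.06
  Aug: +$828.10 − $2,227.74 → $1,644.42
  Sep: +$828.10 → $2,472.52
  Oct: +$828.10 − $4,385.28 → -$1,084.66
  Nov: +$828.10 → -$256.56
  Dec: +$828.10 → $571.54
  Jan: +$828.10 → $1,399.64
  Feb: +$828.10 − $2,227.74 → $0.00
Lowest trial balance = -$1,084.66 (Oct)
Initial deposit = cushion − low point = $828.10 − (-$1,084.66) = $1,912.76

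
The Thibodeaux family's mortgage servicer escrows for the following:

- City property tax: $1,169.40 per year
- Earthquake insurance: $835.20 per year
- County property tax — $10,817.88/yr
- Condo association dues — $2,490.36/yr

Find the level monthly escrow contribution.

City property tax: $1,169.40 per year
Earthquake insurance: $835.20 per year
County property tax: $10,817.88 per year
Condo association dues: $2,490.36 per year
Yearly total = $15,312.84
Base monthly escrow = $15,312.84 ÷ 12 = $1,276.07

$1,276.07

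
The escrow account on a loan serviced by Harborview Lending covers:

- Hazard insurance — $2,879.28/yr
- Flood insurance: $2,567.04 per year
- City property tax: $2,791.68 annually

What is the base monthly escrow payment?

Hazard insurance = $2,879.28
Flood insurance = $2,567.04
City property tax = $2,791.68
Total annual escrow = $8,238.00
Monthly = $8,238.00 ÷ 12 = $686.50

$686.50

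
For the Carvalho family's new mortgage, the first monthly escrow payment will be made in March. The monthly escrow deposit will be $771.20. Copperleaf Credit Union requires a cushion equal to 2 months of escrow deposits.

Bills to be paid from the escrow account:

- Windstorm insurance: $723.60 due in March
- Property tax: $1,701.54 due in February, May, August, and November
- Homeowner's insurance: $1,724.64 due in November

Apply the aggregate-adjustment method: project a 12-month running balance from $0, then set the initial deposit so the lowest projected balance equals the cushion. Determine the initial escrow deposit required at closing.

Cushion = 2 × $771.20 = $1,542.40
Trial balance (start $0, +$771.20 each month, − disbursements):
  Mar: +$771.20 − $723.60 → $47.60
  Apr: +$771.20 → $818.80
  May: +$771.20 − $1,701.54 → -$111.54
  Jun: +$771.20 → $659.66
  Jul: +$771.20 → $1,430.86
  Aug: +$771.20 − $1,701.54 → $500.52
  Sep: +$771.20 → $1,271.72
  Oct: +$771.20 → $2,042.92
  Nov: +$771.20 − $3,426.18 → -$612.06
  Dec: +$771.20 → $159.14
  Jan: +$771.20 → $930.34
  Feb: +$771.20 − $1,701.54 → $0.00
Lowest trial balance = -$612.06 (Nov)
Initial deposit = cushion − low point = $1,542.40 − (-$612.06) = $2,154.46

$2,154.46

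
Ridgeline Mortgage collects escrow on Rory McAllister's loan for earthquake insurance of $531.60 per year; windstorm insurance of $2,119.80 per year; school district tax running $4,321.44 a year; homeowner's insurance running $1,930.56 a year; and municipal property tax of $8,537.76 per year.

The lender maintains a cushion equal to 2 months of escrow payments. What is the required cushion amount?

$2,906.86

Earthquake insurance — $531.60 per year
Windstorm insurance — $2,119.80 per year
School district tax — $4,321.44 per year
Homeowner's insurance — $1,930.56 per year
Municipal property tax — $8,537.76 per year
Annual escrow total = $531.60 + $2,119.80 + $4,321.44 + $1,930.56 + $8,537.76 = $17,441.16
Monthly escrow = $17,441.16 ÷ 12 = $1,453.43
Required cushion = 2 × $1,453.43 = $2,906.86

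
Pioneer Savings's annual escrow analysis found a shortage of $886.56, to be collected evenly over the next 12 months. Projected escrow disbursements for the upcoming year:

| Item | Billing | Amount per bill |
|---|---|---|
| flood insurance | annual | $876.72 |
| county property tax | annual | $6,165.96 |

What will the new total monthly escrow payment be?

Flood insurance = $876.72
County property tax = $6,165.96
Total per year = $876.72 + $6,165.96 = $7,042.68
Per month = $7,042.68 / 12 = $586.89
Shortage spread = $886.56 / 12 = $73.88/mo
Adjusted monthly = $586.89 + $73.88 = $660.77

$660.77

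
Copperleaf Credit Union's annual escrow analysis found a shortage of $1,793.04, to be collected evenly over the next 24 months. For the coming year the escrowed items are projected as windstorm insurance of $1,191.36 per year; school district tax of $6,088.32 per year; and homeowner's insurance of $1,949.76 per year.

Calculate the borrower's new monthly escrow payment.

Windstorm insurance: $1,191.36 annually
School district tax: $6,088.32 annually
Homeowner's insurance: $1,949.76 annually
Yearly total = $1,191.36 + $6,088.32 + $1,949.76 = $9,229.44
Monthly = $9,229.44 / 12 = $769.12
Shortage per month = $1,793.04 / 24 = $74.71
New monthly escrow = $769.12 + $74.71 = $843.83

$843.83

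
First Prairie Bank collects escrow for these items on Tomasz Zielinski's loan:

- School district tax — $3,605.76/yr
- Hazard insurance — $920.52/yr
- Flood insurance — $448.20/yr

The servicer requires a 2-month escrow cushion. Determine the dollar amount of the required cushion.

$829.08

School district tax = $3,605.76/yr
Hazard insurance = $920.52/yr
Flood insurance = $448.20/yr
Annual escrow total = $3,605.76 + $920.52 + $448.20 = $4,974.48
Monthly = $4,974.48 / 12 = $414.54
Cushion = 2 × $414.54 = $829.08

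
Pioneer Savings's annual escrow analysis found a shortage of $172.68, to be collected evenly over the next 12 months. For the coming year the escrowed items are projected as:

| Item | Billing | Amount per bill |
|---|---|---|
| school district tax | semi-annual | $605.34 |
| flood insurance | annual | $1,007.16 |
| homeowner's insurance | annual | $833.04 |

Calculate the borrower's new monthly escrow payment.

School district tax = $605.34 × 2 = $1,210.68 per year
Flood insurance = $1,007.16 per year
Homeowner's insurance = $833.04 per year
Combined annual = $1,210.68 + $1,007.16 + $833.04 = $3,050.88
Monthly escrow = $3,050.88 / 12 = $254.24
Shortage spread = $172.68 ÷ 12 = $14.39/mo
New monthly escrow = $254.24 + $14.39 = $268.63

$268.63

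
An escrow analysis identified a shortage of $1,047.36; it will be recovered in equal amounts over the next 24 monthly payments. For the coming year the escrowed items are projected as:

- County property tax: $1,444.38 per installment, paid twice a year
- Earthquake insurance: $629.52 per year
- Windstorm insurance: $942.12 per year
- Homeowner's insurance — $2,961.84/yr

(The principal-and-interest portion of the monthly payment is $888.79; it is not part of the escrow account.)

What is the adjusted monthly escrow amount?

$662.16

County property tax = $1,444.38 × 2 = $2,888.76 annually
Earthquake insurance = $629.52 annually
Windstorm insurance = $942.12 annually
Homeowner's insurance = $2,961.84 annually
Annual escrow total = $7,422.24
Monthly = $7,422.24 / 12 = $618.52
Shortage per month = $1,047.36 / 24 = $43.64
New monthly escrow = $618.52 + $43.64 = $662.16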